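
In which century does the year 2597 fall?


Century = (year - 1) // 100 + 1
= (2597 - 1) // 100 + 1
= 2596 // 100 + 1
= 25 + 1

26th century


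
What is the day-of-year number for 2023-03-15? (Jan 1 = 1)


Date: March 15, 2023
Days in months 1 through 2: 59
Plus 15 days in March

Day of year: 74


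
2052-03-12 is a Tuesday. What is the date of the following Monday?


Current: Tuesday
Target: Monday
Days ahead: 6

Next Monday: 2052-03-18


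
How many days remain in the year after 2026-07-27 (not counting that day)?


Day of year: 208 of 365
Remaining = 365 - 208

157 days


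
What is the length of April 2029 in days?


April 2029

30 days


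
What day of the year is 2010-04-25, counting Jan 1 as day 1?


Date: April 25, 2010
Days in months 1 through 3: 90
Plus 25 days in April

Day of year: 115


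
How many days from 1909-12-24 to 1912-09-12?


From 1909-12-24 to 1912-09-12
1909-12-24: days before December = 31 + 28 + 31 + 30 + 31 + 30 + 31 + 31 + 30 + 31 + 30 = 334 (1909 is not a leap year); day of year = 334 + 24 = 358
1912-09-12: days before September = 31 + 29 + 31 + 30 + 31 + 30 + 31 + 31 = 244 (1912 is a leap year); day of year = 244 + 12 = 256
Rest of 1909: 365 - 358 = 7
Full years 1910 (365), 1911 (365): 730
Total = 7 + 730 + 256 = 993

993 days


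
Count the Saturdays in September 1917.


September 1917 has 30 days
Anchor: Jan 1, 1917. With p = 1917 - 1 = 1916: (p + p//4 - p//100 + p//400) mod 7 = (1916 + 479 - 19 + 4) mod 7 = 2380 mod 7 = 0 -> Monday (Mon=0 ... Sun=6)
Days before September (Jan-Aug): 243; September 1 index = (0 + 243) mod 7 = 5 -> Saturday
First Saturday is September 1
Saturdays: 1, 8, 15, 22, 29

5 Saturdays


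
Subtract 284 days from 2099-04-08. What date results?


Start: 2099-04-08, subtract 284 days
Back 8 days from April 8 reaches March 31, 2099 -> 276 left
March 2099 has 31 days -> back to February 28, 2099 -> 245 left
February 2099 has 28 days -> back to January 31, 2099 -> 217 left
January 2099 has 31 days -> back to December 31, 2098 -> 186 left
December 2098 has 31 days -> back to November 30, 2098 -> 155 left
November 2098 has 30 days -> back to October 31, 2098 -> 125 left
October 2098 has 31 days -> back to September 30, 2098 -> 94 left
September 2098 has 30 days -> back to August 31, 2098 -> 64 left
August 2098 has 31 days -> back to July 31, 2098 -> 33 left
July 2098 has 31 days -> back to June 30, 2098 -> 2 left
June 2098: 30 - 2 = 28 -> lands on June 28

Result: 2098-06-28


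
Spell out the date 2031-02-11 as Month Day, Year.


ISO 2031-02-11 parses as year=2031, month=02, day=11
Month 2 -> February

February 11, 2031


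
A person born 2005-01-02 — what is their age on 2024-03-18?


Birth: 2005-01-02
Reference: 2024-03-18
Year difference: 2024 - 2005 = 19

19 years old


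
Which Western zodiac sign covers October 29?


Date: October 29
Conventional tropical zodiac dates: Scorpio from October 23 onward; Sagittarius starts November 22
October 29 falls within the Scorpio range

Scorpio


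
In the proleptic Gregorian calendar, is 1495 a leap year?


Gregorian leap year rule: divisible by 4, but not by 100, unless also by 400.
1495 is not divisible by 4 -> not a leap year

No


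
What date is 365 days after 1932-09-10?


Start: 1932-09-10, add 365 days
September 1932 has 30 days: 30 - 10 = 20 days to September 30 -> 345 left
October 1932 has 31 days -> 314 left
November 1932 has 30 days -> 284 left
December 1932 has 31 days -> 253 left
January 1933 has 31 days -> 222 left
February 1933 has 28 days -> 194 left
March 1933 has 31 days -> 163 left
April 1933 has 30 days -> 133 left
May 1933 has 31 days -> 102 left
June 1933 has 30 days -> 72 left
July 1933 has 31 days -> 41 left
August 1933 has 31 days -> 10 left
September 1933: 10 <= 30 -> lands on September 10

Result: 1933-09-10


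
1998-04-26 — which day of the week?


Date: April 26, 1998
Anchor: Jan 1, 1998. With p = 1998 - 1 = 1997: (p + p//4 - p//100 + p//400) mod 7 = (1997 + 499 - 19 + 4) mod 7 = 2481 mod 7 = 3 -> Thursday (Mon=0 ... Sun=6)
Days before April (Jan-Mar): 90; offset = 90 + 26 - 1 = 115
Weekday index = (3 + 115) mod 7 = 6

Day of the week: Sunday


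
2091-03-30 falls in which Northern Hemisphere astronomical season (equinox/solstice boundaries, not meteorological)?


Date: March 30
Astronomical Spring (approx.; exact equinox/solstice day varies by year): March 20 to June 20
March 30 falls within the Spring window

Spring


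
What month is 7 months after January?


January is month 1
1 + 7 = 8

August


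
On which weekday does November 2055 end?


November 2055 has 30 days
Anchor: Jan 1, 2055. With p = 2055 - 1 = 2054: (p + p//4 - p//100 + p//400) mod 7 = (2054 + 513 - 20 + 5) mod 7 = 2552 mod 7 = 4 -> Friday (Mon=0 ... Sun=6)
Days before November (Jan-Oct): 304; November 1 index = (4 + 304) mod 7 = 0 -> Monday
Last day offset: 30 - 1 = 29 days
Weekday index = (0 + 29) mod 7 = 1

Tuesday, November 30


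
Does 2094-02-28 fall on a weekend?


Anchor: Jan 1, 2094. With p = 2094 - 1 = 2093: (p + p//4 - p//100 + p//400) mod 7 = (2093 + 523 - 20 + 5) mod 7 = 2601 mod 7 = 4 -> Friday (Mon=0 ... Sun=6)
Day of year: 59; offset = 58
Weekday index = (4 + 58) mod 7 = 6 -> Sunday
Weekend days: Saturday, Sunday

Yes


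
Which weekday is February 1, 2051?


Target: February 1, 2051
Anchor: Jan 1, 2051. With p = 2051 - 1 = 2050: (p + p//4 - p//100 + p//400) mod 7 = (2050 + 512 - 20 + 5) mod 7 = 2547 mod 7 = 6 -> Sunday (Mon=0 ... Sun=6)
Days before February (Jan): 31 days
Weekday index = (6 + 31) mod 7 = 2

Wednesday


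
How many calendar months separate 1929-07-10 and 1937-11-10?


From July 1929 to November 1937
8 years * 12 = 96 months, plus 4 months = 100

100 months


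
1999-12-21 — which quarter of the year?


Month: December (month 12)
Q1: Jan-Mar, Q2: Apr-Jun, Q3: Jul-Sep, Q4: Oct-Dec

Q4


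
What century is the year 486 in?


Century = (year - 1) // 100 + 1
= (486 - 1) // 100 + 1
= 485 // 100 + 1
= 4 + 1

5th century


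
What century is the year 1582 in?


Century = (year - 1) // 100 + 1
= (1582 - 1) // 100 + 1
= 1581 // 100 + 1
= 15 + 1

16th century


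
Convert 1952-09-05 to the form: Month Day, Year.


ISO 1952-09-05 parses as year=1952, month=09, day=05
Month 9 -> September

September 5, 1952


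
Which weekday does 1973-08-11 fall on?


Date: August 11, 1973
Anchor: Jan 1, 1973. With p = 1973 - 1 = 1972: (p + p//4 - p//100 + p//400) mod 7 = (1972 + 493 - 19 + 4) mod 7 = 2450 mod 7 = 0 -> Monday (Mon=0 ... Sun=6)
Days before August (Jan-Jul): 212; offset = 212 + 11 - 1 = 222
Weekday index = (0 + 222) mod 7 = 5

Day of the week: Saturday


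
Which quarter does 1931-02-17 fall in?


Month: February (month 2)
Q1: Jan-Mar, Q2: Apr-Jun, Q3: Jul-Sep, Q4: Oct-Dec

Q1


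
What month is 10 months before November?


November is month 11
11 - 10 = 1

January


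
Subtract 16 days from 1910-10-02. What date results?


Start: 1910-10-02, subtract 16 days
Back 2 days from October 2 reaches September 30, 1910 -> 14 left
September 1910: 30 - 14 = 16 -> lands on September 16

Result: 1910-09-16


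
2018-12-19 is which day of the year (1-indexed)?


Date: December 19, 2018
Days in months 1 through 11: 334
Plus 19 days in December

Day of year: 353


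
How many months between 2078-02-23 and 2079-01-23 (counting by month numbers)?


From February 2078 to January 2079
1 year * 12 = 12 months, minus 1 month = 11

11 months


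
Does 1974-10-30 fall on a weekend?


Anchor: Jan 1, 1974. With p = 1974 - 1 = 1973: (p + p//4 - p//100 + p//400) mod 7 = (1973 + 493 - 19 + 4) mod 7 = 2451 mod 7 = 1 -> Tuesday (Mon=0 ... Sun=6)
Day of year: 303; offset = 302
Weekday index = (1 + 302) mod 7 = 2 -> Wednesday
Weekend days: Saturday, Sunday

No


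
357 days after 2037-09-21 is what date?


Start: 2037-09-21, add 357 days
September 2037 has 30 days: 30 - 21 = 9 days to September 30 -> 348 left
October 2037 has 31 days -> 317 left
November 2037 has 30 days -> 287 left
December 2037 has 31 days -> 256 left
January 2038 has 31 days -> 225 left
February 2038 has 28 days -> 197 left
March 2038 has 31 days -> 166 left
April 2038 has 30 days -> 136 left
May 2038 has 31 days -> 105 left
June 2038 has 30 days -> 75 left
July 2038 has 31 days -> 44 left
August 2038 has 31 days -> 13 left
September 2038: 13 <= 30 -> lands on September 13

Result: 2038-09-13


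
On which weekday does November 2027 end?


November 2027 has 30 days
Anchor: Jan 1, 2027. With p = 2027 - 1 = 2026: (p + p//4 - p//100 + p//400) mod 7 = (2026 + 506 - 20 + 5) mod 7 = 2517 mod 7 = 4 -> Friday (Mon=0 ... Sun=6)
Days before November (Jan-Oct): 304; November 1 index = (4 + 304) mod 7 = 0 -> Monday
Last day offset: 30 - 1 = 29 days
Weekday index = (0 + 29) mod 7 = 1

Tuesday, November 30


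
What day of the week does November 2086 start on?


Target: November 1, 2086
Anchor: Jan 1, 2086. With p = 2086 - 1 = 2085: (p + p//4 - p//100 + p//400) mod 7 = (2085 + 521 - 20 + 5) mod 7 = 2591 mod 7 = 1 -> Tuesday (Mon=0 ... Sun=6)
Days before November (Jan-Oct): 304 days
Weekday index = (1 + 304) mod 7 = 4

Friday


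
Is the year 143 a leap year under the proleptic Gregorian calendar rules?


Gregorian leap year rule: divisible by 4, but not by 100, unless also by 400.
143 is not divisible by 4 -> not a leap year

No


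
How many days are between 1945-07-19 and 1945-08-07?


From 1945-07-19 to 1945-08-07
1945-07-19: days before July = 31 + 28 + 31 + 30 + 31 + 30 = 181 (1945 is not a leap year); day of year = 181 + 19 = 200
1945-08-07: days before August = 31 + 28 + 31 + 30 + 31 + 30 + 31 = 212 (1945 is not a leap year); day of year = 212 + 7 = 219
Same year: 219 - 200 = 19

19 days


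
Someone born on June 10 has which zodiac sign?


Date: June 10
Conventional tropical zodiac dates: Gemini from May 21 onward; Cancer starts June 21
June 10 falls within the Gemini range

Gemini


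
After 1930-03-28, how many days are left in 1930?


Day of year: 87 of 365
Remaining = 365 - 87

278 days


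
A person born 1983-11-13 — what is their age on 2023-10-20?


Birth: 1983-11-13
Reference: 2023-10-20
Year difference: 2023 - 1983 = 40
Birthday not yet reached in 2023, subtract 1

39 years old


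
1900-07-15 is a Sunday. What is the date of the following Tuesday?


Current: Sunday
Target: Tuesday
Days ahead: 2

Next Tuesday: 1900-07-17


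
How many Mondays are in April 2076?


April 2076 has 30 days
Anchor: Jan 1, 2076. With p = 2076 - 1 = 2075: (p + p//4 - p//100 + p//400) mod 7 = (2075 + 518 - 20 + 5) mod 7 = 2578 mod 7 = 2 -> Wednesday (Mon=0 ... Sun=6)
Days before April (Jan-Mar): 91; April 1 index = (2 + 91) mod 7 = 2 -> Wednesday
First Monday is April 6
Mondays: 6, 13, 20, 27

4 Mondays


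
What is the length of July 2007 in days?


July 2007

31 days


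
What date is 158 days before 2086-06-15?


Start: 2086-06-15, subtract 158 days
Back 15 days from June 15 reaches May 31, 2086 -> 143 left
May 2086 has 31 days -> back to April 30, 2086 -> 112 left
April 2086 has 30 days -> back to March 31, 2086 -> 82 left
March 2086 has 31 days -> back to February 28, 2086 -> 51 left
February 2086 has 28 days -> back to January 31, 2086 -> 23 left
January 2086: 31 - 23 = 8 -> lands on January 8

Result: 2086-01-08


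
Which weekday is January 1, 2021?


Target: January 1, 2021
Anchor: Jan 1, 2021. With p = 2021 - 1 = 2020: (p + p//4 - p//100 + p//400) mod 7 = (2020 + 505 - 20 + 5) mod 7 = 2510 mod 7 = 4 -> Friday (Mon=0 ... Sun=6)
Offset from anchor: 0 days
Weekday index = (4 + 0) mod 7 = 4

Friday


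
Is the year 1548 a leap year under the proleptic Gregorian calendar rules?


Gregorian leap year rule: divisible by 4, but not by 100, unless also by 400.
1548 is divisible by 4 but not 100 -> leap year

Yes


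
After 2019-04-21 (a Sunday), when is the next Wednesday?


Current: Sunday
Target: Wednesday
Days ahead: 3

Next Wednesday: 2019-04-24


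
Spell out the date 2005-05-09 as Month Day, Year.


ISO 2005-05-09 parses as year=2005, month=05, day=09
Month 5 -> May

May 9, 2005


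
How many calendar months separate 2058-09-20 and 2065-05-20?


From September 2058 to May 2065
7 years * 12 = 84 months, minus 4 months = 80

80 months


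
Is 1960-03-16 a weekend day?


Anchor: Jan 1, 1960. With p = 1960 - 1 = 1959: (p + p//4 - p//100 + p//400) mod 7 = (1959 + 489 - 19 + 4) mod 7 = 2433 mod 7 = 4 -> Friday (Mon=0 ... Sun=6)
Day of year: 76; offset = 75
Weekday index = (4 + 75) mod 7 = 2 -> Wednesday
Weekend days: Saturday, Sunday

No


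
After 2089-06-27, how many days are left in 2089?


Day of year: 178 of 365
Remaining = 365 - 178

187 days


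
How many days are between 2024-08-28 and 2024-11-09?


From 2024-08-28 to 2024-11-09
2024-08-28: days before August = 31 + 29 + 31 + 30 + 31 + 30 + 31 = 213 (2024 is a leap year); day of year = 213 + 28 = 241
2024-11-09: days before November = 31 + 29 + 31 + 30 + 31 + 30 + 31 + 31 + 30 + 31 = 305 (2024 is a leap year); day of year = 305 + 9 = 314
Same year: 314 - 241 = 73

73 days


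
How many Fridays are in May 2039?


May 2039 has 31 days
Anchor: Jan 1, 2039. With p = 2039 - 1 = 2038: (p + p//4 - p//100 + p//400) mod 7 = (2038 + 509 - 20 + 5) mod 7 = 2532 mod 7 = 5 -> Saturday (Mon=0 ... Sun=6)
Days before May (Jan-Apr): 120; May 1 index = (5 + 120) mod 7 = 6 -> Sunday
First Friday is May 6
Fridays: 6, 13, 20, 27

4 Fridays


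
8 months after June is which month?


June is month 6
6 + 8 = 14; wrap: 14 - 12 = 2

February


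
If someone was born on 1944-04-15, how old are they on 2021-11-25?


Birth: 1944-04-15
Reference: 2021-11-25
Year difference: 2021 - 1944 = 77

77 years old


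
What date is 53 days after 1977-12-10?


Start: 1977-12-10, add 53 days
December 1977 has 31 days: 31 - 10 = 21 days to December 31 -> 32 left
January 1978 has 31 days -> 1 left
February 1978: 1 <= 28 -> lands on February 1

Result: 1978-02-01


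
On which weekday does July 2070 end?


July 2070 has 31 days
Anchor: Jan 1, 2070. With p = 2070 - 1 = 2069: (p + p//4 - p//100 + p//400) mod 7 = (2069 + 517 - 20 + 5) mod 7 = 2571 mod 7 = 2 -> Wednesday (Mon=0 ... Sun=6)
Days before July (Jan-Jun): 181; July 1 index = (2 + 181) mod 7 = 1 -> Tuesday
Last day offset: 31 - 1 = 30 days
Weekday index = (1 + 30) mod 7 = 3

Thursday, July 31


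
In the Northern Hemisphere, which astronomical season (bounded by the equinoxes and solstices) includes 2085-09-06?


Date: September 6
Astronomical Summer (approx.; exact equinox/solstice day varies by year): June 21 to September 21
September 6 falls within the Summer window

Summer


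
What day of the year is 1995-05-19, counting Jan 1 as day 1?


Date: May 19, 1995
Days in months 1 through 4: 120
Plus 19 days in May

Day of year: 139


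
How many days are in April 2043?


April 2043

30 days


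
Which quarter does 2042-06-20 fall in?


Month: June (month 6)
Q1: Jan-Mar, Q2: Apr-Jun, Q3: Jul-Sep, Q4: Oct-Dec

Q2


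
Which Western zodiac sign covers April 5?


Date: April 5
Conventional tropical zodiac dates: Aries from March 21 onward; Taurus starts April 20
April 5 falls within the Aries range

Aries


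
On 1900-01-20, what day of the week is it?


Date: January 20, 1900
Anchor: Jan 1, 1900. With p = 1900 - 1 = 1899: (p + p//4 - p//100 + p//400) mod 7 = (1899 + 474 - 18 + 4) mod 7 = 2359 mod 7 = 0 -> Monday (Mon=0 ... Sun=6)
Days into year = 20 - 1 = 19
Weekday index = (0 + 19) mod 7 = 5

Day of the week: Saturday


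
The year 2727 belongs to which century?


Century = (year - 1) // 100 + 1
= (2727 - 1) // 100 + 1
= 2726 // 100 + 1
= 27 + 1

28th century


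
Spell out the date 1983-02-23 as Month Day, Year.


ISO 1983-02-23 parses as year=1983, month=02, day=23
Month 2 -> February

February 23, 1983


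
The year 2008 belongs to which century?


Century = (year - 1) // 100 + 1
= (2008 - 1) // 100 + 1
= 2007 // 100 + 1
= 20 + 1

21st century


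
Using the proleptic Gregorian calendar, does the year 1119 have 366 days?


Gregorian leap year rule: divisible by 4, but not by 100, unless also by 400.
1119 is not divisible by 4 -> not a leap year

No


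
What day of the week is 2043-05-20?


Date: May 20, 2043
Anchor: Jan 1, 2043. With p = 2043 - 1 = 2042: (p + p//4 - p//100 + p//400) mod 7 = (2042 + 510 - 20 + 5) mod 7 = 2537 mod 7 = 3 -> Thursday (Mon=0 ... Sun=6)
Days before May (Jan-Apr): 120; offset = 120 + 20 - 1 = 139
Weekday index = (3 + 139) mod 7 = 2

Day of the week: Wednesday


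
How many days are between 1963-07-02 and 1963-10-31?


From 1963-07-02 to 1963-10-31
1963-07-02: days before July = 31 + 28 + 31 + 30 + 31 + 30 = 181 (1963 is not a leap year); day of year = 181 + 2 = 183
1963-10-31: days before October = 31 + 28 + 31 + 30 + 31 + 30 + 31 + 31 + 30 = 273 (1963 is not a leap year); day of year = 273 + 31 = 304
Same year: 304 - 183 = 121

121 days


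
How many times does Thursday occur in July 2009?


July 2009 has 31 days
Anchor: Jan 1, 2009. With p = 2009 - 1 = 2008: (p + p//4 - p//100 + p//400) mod 7 = (2008 + 502 - 20 + 5) mod 7 = 2495 mod 7 = 3 -> Thursday (Mon=0 ... Sun=6)
Days before July (Jan-Jun): 181; July 1 index = (3 + 181) mod 7 = 2 -> Wednesday
First Thursday is July 2
Thursdays: 2, 9, 16, 23, 30

5 Thursdays


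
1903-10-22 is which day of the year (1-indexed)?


Date: October 22, 1903
Days in months 1 through 9: 273
Plus 22 days in October

Day of year: 295


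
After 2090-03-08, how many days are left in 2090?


Day of year: 67 of 365
Remaining = 365 - 67

298 days


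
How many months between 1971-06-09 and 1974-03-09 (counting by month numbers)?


From June 1971 to March 1974
3 years * 12 = 36 months, minus 3 months = 33

33 months


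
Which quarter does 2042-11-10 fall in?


Month: November (month 11)
Q1: Jan-Mar, Q2: Apr-Jun, Q3: Jul-Sep, Q4: Oct-Dec

Q4


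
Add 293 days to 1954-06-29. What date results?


Start: 1954-06-29, add 293 days
June 1954 has 30 days: 30 - 29 = 1 day to June 30 -> 292 left
July 1954 has 31 days -> 261 left
August 1954 has 31 days -> 230 left
September 1954 has 30 days -> 200 left
October 1954 has 31 days -> 169 left
November 1954 has 30 days -> 139 left
December 1954 has 31 days -> 108 left
January 1955 has 31 days -> 77 left
February 1955 has 28 days -> 49 left
March 1955 has 31 days -> 18 left
April 1955: 18 <= 30 -> lands on April 18

Result: 1955-04-18


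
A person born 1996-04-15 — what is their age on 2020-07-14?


Birth: 1996-04-15
Reference: 2020-07-14
Year difference: 2020 - 1996 = 24

24 years old


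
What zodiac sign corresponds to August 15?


Date: August 15
Conventional tropical zodiac dates: Leo from July 23 onward; Virgo starts August 23
August 15 falls within the Leo range

Leo


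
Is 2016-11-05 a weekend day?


Anchor: Jan 1, 2016. With p = 2016 - 1 = 2015: (p + p//4 - p//100 + p//400) mod 7 = (2015 + 503 - 20 + 5) mod 7 = 2503 mod 7 = 4 -> Friday (Mon=0 ... Sun=6)
Day of year: 310; offset = 309
Weekday index = (4 + 309) mod 7 = 5 -> Saturday
Weekend days: Saturday, Sunday

Yes


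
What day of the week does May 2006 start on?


Target: May 1, 2006
Anchor: Jan 1, 2006. With p = 2006 - 1 = 2005: (p + p//4 - p//100 + p//400) mod 7 = (2005 + 501 - 20 + 5) mod 7 = 2491 mod 7 = 6 -> Sunday (Mon=0 ... Sun=6)
Days before May (Jan-Apr): 120 days
Weekday index = (6 + 120) mod 7 = 0

Monday


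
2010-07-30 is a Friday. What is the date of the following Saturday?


Current: Friday
Target: Saturday
Days ahead: 1

Next Saturday: 2010-07-31


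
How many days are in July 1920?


July 1920

31 days


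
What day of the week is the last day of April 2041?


April 2041 has 30 days
Anchor: Jan 1, 2041. With p = 2041 - 1 = 2040: (p + p//4 - p//100 + p//400) mod 7 = (2040 + 510 - 20 + 5) mod 7 = 2535 mod 7 = 1 -> Tuesday (Mon=0 ... Sun=6)
Days before April (Jan-Mar): 90; April 1 index = (1 + 90) mod 7 = 0 -> Monday
Last day offset: 30 - 1 = 29 days
Weekday index = (0 + 29) mod 7 = 1

Tuesday, April 30


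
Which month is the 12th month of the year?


Month 12 of 12

December


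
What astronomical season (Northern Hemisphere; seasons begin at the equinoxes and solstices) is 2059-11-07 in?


Date: November 7
Astronomical Autumn (approx.; exact equinox/solstice day varies by year): September 22 to December 20
November 7 falls within the Autumn window

Autumn


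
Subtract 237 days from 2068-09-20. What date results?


Start: 2068-09-20, subtract 237 days
Back 20 days from September 20 reaches August 31, 2068 -> 217 left
August 2068 has 31 days -> back to July 31, 2068 -> 186 left
July 2068 has 31 days -> back to June 30, 2068 -> 155 left
June 2068 has 30 days -> back to May 31, 2068 -> 125 left
May 2068 has 31 days -> back to April 30, 2068 -> 94 left
April 2068 has 30 days -> back to March 31, 2068 -> 64 left
March 2068 has 31 days -> back to February 29, 2068 -> 33 left
February 2068 has 29 days -> back to January 31, 2068 -> 4 left
January 2068: 31 - 4 = 27 -> lands on January 27

Result: 2068-01-27


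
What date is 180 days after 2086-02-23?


Start: 2086-02-23, add 180 days
February 2086 has 28 days: 28 - 23 = 5 days to February 28 -> 175 left
March 2086 has 31 days -> 144 left
April 2086 has 30 days -> 114 left
May 2086 has 31 days -> 83 left
June 2086 has 30 days -> 53 left
July 2086 has 31 days -> 22 left
August 2086: 22 <= 31 -> lands on August 22

Result: 2086-08-22


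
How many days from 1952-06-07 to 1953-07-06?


From 1952-06-07 to 1953-07-06
1952-06-07: days before June = 31 + 29 + 31 + 30 + 31 = 152 (1952 is a leap year); day of year = 152 + 7 = 159
1953-07-06: days before July = 31 + 28 + 31 + 30 + 31 + 30 = 181 (1953 is not a leap year); day of year = 181 + 6 = 187
Rest of 1952: 366 - 159 = 207
Total = 207 + 187 = 394

394 days


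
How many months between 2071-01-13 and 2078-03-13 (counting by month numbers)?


From January 2071 to March 2078
7 years * 12 = 84 months, plus 2 months = 86

86 months


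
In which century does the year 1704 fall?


Century = (year - 1) // 100 + 1
= (1704 - 1) // 100 + 1
= 1703 // 100 + 1
= 17 + 1

18th century


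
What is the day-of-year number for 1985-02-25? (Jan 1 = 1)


Date: February 25, 1985
Days in months 1 through 1: 31
Plus 25 days in February

Day of year: 56


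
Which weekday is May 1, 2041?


Target: May 1, 2041
Anchor: Jan 1, 2041. With p = 2041 - 1 = 2040: (p + p//4 - p//100 + p//400) mod 7 = (2040 + 510 - 20 + 5) mod 7 = 2535 mod 7 = 1 -> Tuesday (Mon=0 ... Sun=6)
Days before May (Jan-Apr): 120 days
Weekday index = (1 + 120) mod 7 = 2

Wednesday


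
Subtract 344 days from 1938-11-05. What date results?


Start: 1938-11-05, subtract 344 days
Back 5 days from November 5 reaches October 31, 1938 -> 339 left
October 1938 has 31 days -> back to September 30, 1938 -> 308 left
September 1938 has 30 days -> back to August 31, 1938 -> 278 left
August 1938 has 31 days -> back to July 31, 1938 -> 247 left
July 1938 has 31 days -> back to June 30, 1938 -> 216 left
June 1938 has 30 days -> back to May 31, 1938 -> 186 left
May 1938 has 31 days -> back to April 30, 1938 -> 155 left
April 1938 has 30 days -> back to March 31, 1938 -> 125 left
March 1938 has 31 days -> back to February 28, 1938 -> 94 left
February 1938 has 28 days -> back to January 31, 1938 -> 66 left
January 1938 has 31 days -> back to December 31, 1937 -> 35 left
December 1937 has 31 days -> back to November 30, 1937 -> 4 left
November 1937: 30 - 4 = 26 -> lands on November 26

Result: 1937-11-26


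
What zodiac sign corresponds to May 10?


Date: May 10
Conventional tropical zodiac dates: Taurus from April 20 onward; Gemini starts May 21
May 10 falls within the Taurus range

Taurus


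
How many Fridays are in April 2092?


April 2092 has 30 days
Anchor: Jan 1, 2092. With p = 2092 - 1 = 2091: (p + p//4 - p//100 + p//400) mod 7 = (2091 + 522 - 20 + 5) mod 7 = 2598 mod 7 = 1 -> Tuesday (Mon=0 ... Sun=6)
Days before April (Jan-Mar): 91; April 1 index = (1 + 91) mod 7 = 1 -> Tuesday
First Friday is April 4
Fridays: 4, 11, 18, 25

4 Fridays


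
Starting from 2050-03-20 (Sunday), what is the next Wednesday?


Current: Sunday
Target: Wednesday
Days ahead: 3

Next Wednesday: 2050-03-23


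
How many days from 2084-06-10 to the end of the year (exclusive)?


Day of year: 162 of 366
Remaining = 366 - 162

204 days


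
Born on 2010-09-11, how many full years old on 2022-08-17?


Birth: 2010-09-11
Reference: 2022-08-17
Year difference: 2022 - 2010 = 12
Birthday not yet reached in 2022, subtract 1

11 years old


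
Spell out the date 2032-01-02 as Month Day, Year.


ISO 2032-01-02 parses as year=2032, month=01, day=02
Month 1 -> January

January 2, 2032


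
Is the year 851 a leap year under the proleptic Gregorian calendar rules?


Gregorian leap year rule: divisible by 4, but not by 100, unless also by 400.
851 is not divisible by 4 -> not a leap year

No


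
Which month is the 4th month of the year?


Month 4 of 12

April


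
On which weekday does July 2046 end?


July 2046 has 31 days
Anchor: Jan 1, 2046. With p = 2046 - 1 = 2045: (p + p//4 - p//100 + p//400) mod 7 = (2045 + 511 - 20 + 5) mod 7 = 2541 mod 7 = 0 -> Monday (Mon=0 ... Sun=6)
Days before July (Jan-Jun): 181; July 1 index = (0 + 181) mod 7 = 6 -> Sunday
Last day offset: 31 - 1 = 30 days
Weekday index = (6 + 30) mod 7 = 1

Tuesday, July 31


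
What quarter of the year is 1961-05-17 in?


Month: May (month 5)
Q1: Jan-Mar, Q2: Apr-Jun, Q3: Jul-Sep, Q4: Oct-Dec

Q2


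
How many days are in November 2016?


November 2016

30 days


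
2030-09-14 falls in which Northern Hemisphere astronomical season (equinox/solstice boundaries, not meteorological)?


Date: September 14
Astronomical Summer (approx.; exact equinox/solstice day varies by year): June 21 to September 21
September 14 falls within the Summer window

Summer


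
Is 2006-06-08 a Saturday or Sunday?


Anchor: Jan 1, 2006. With p = 2006 - 1 = 2005: (p + p//4 - p//100 + p//400) mod 7 = (2005 + 501 - 20 + 5) mod 7 = 2491 mod 7 = 6 -> Sunday (Mon=0 ... Sun=6)
Day of year: 159; offset = 158
Weekday index = (6 + 158) mod 7 = 3 -> Thursday
Weekend days: Saturday, Sunday

No


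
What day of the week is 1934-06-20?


Date: June 20, 1934
Anchor: Jan 1, 1934. With p = 1934 - 1 = 1933: (p + p//4 - p//100 + p//400) mod 7 = (1933 + 483 - 19 + 4) mod 7 = 2401 mod 7 = 0 -> Monday (Mon=0 ... Sun=6)
Days before June (Jan-May): 151; offset = 151 + 20 - 1 = 170
Weekday index = (0 + 170) mod 7 = 2

Day of the week: Wednesday


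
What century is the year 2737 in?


Century = (year - 1) // 100 + 1
= (2737 - 1) // 100 + 1
= 2736 // 100 + 1
= 27 + 1

28th century


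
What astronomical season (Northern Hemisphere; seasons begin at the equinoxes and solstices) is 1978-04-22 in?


Date: April 22
Astronomical Spring (approx.; exact equinox/solstice day varies by year): March 20 to June 20
April 22 falls within the Spring window

Spring


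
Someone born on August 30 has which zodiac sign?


Date: August 30
Conventional tropical zodiac dates: Virgo from August 23 onward; Libra starts September 23
August 30 falls within the Virgo range

Virgo


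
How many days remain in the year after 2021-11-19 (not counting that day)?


Day of year: 323 of 365
Remaining = 365 - 323

42 days


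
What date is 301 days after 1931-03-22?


Start: 1931-03-22, add 301 days
March 1931 has 31 days: 31 - 22 = 9 days to March 31 -> 292 left
April 1931 has 30 days -> 262 left
May 1931 has 31 days -> 231 left
June 1931 has 30 days -> 201 left
July 1931 has 31 days -> 170 left
August 1931 has 31 days -> 139 left
September 1931 has 30 days -> 109 left
October 1931 has 31 days -> 78 left
November 1931 has 30 days -> 48 left
December 1931 has 31 days -> 17 left
January 1932: 17 <= 31 -> lands on January 17

Result: 1932-01-17


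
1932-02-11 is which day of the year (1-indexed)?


Date: February 11, 1932
Days in months 1 through 1: 31
Plus 11 days in February

Day of year: 42


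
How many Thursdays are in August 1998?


August 1998 has 31 days
Anchor: Jan 1, 1998. With p = 1998 - 1 = 1997: (p + p//4 - p//100 + p//400) mod 7 = (1997 + 499 - 19 + 4) mod 7 = 2481 mod 7 = 3 -> Thursday (Mon=0 ... Sun=6)
Days before August (Jan-Jul): 212; August 1 index = (3 + 212) mod 7 = 5 -> Saturday
First Thursday is August 6
Thursdays: 6, 13, 20, 27

4 Thursdays


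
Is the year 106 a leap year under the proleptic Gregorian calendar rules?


Gregorian leap year rule: divisible by 4, but not by 100, unless also by 400.
106 is not divisible by 4 -> not a leap year

No


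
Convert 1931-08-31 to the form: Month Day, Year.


ISO 1931-08-31 parses as year=1931, month=08, day=31
Month 8 -> August

August 31, 1931


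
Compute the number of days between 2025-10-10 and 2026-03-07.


From 2025-10-10 to 2026-03-07
2025-10-10: days before October = 31 + 28 + 31 + 30 + 31 + 30 + 31 + 31 + 30 = 273 (2025 is not a leap year); day of year = 273 + 10 = 283
2026-03-07: days before March = 31 + 28 = 59 (2026 is not a leap year); day of year = 59 + 7 = 66
Rest of 2025: 365 - 283 = 82
Total = 82 + 66 = 148

148 days


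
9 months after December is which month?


December is month 12
12 + 9 = 21; wrap: 21 - 12 = 9

September


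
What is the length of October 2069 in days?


October 2069

31 days


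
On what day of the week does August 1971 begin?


Target: August 1, 1971
Anchor: Jan 1, 1971. With p = 1971 - 1 = 1970: (p + p//4 - p//100 + p//400) mod 7 = (1970 + 492 - 19 + 4) mod 7 = 2447 mod 7 = 4 -> Friday (Mon=0 ... Sun=6)
Days before August (Jan-Jul): 212 days
Weekday index = (4 + 212) mod 7 = 6

Sunday


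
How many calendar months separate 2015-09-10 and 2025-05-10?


From September 2015 to May 2025
10 years * 12 = 120 months, minus 4 months = 116

116 months


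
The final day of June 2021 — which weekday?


June 2021 has 30 days
Anchor: Jan 1, 2021. With p = 2021 - 1 = 2020: (p + p//4 - p//100 + p//400) mod 7 = (2020 + 505 - 20 + 5) mod 7 = 2510 mod 7 = 4 -> Friday (Mon=0 ... Sun=6)
Days before June (Jan-May): 151; June 1 index = (4 + 151) mod 7 = 1 -> Tuesday
Last day offset: 30 - 1 = 29 days
Weekday index = (1 + 29) mod 7 = 2

Wednesday, June 30


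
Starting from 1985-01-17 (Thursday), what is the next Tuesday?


Current: Thursday
Target: Tuesday
Days ahead: 5

Next Tuesday: 1985-01-22


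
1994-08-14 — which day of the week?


Date: August 14, 1994
Anchor: Jan 1, 1994. With p = 1994 - 1 = 1993: (p + p//4 - p//100 + p//400) mod 7 = (1993 + 498 - 19 + 4) mod 7 = 2476 mod 7 = 5 -> Saturday (Mon=0 ... Sun=6)
Days before August (Jan-Jul): 212; offset = 212 + 14 - 1 = 225
Weekday index = (5 + 225) mod 7 = 6

Day of the week: Sunday


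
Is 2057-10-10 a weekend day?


Anchor: Jan 1, 2057. With p = 2057 - 1 = 2056: (p + p//4 - p//100 + p//400) mod 7 = (2056 + 514 - 20 + 5) mod 7 = 2555 mod 7 = 0 -> Monday (Mon=0 ... Sun=6)
Day of year: 283; offset = 282
Weekday index = (0 + 282) mod 7 = 2 -> Wednesday
Weekend days: Saturday, Sunday

No


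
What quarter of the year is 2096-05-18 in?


Month: May (month 5)
Q1: Jan-Mar, Q2: Apr-Jun, Q3: Jul-Sep, Q4: Oct-Dec

Q2


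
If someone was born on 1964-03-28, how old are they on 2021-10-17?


Birth: 1964-03-28
Reference: 2021-10-17
Year difference: 2021 - 1964 = 57

57 years old


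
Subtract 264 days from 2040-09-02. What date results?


Start: 2040-09-02, subtract 264 days
Back 2 days from September 2 reaches August 31, 2040 -> 262 left
August 2040 has 31 days -> back to July 31, 2040 -> 231 left
July 2040 has 31 days -> back to June 30, 2040 -> 200 left
June 2040 has 30 days -> back to May 31, 2040 -> 170 left
May 2040 has 31 days -> back to April 30, 2040 -> 139 left
April 2040 has 30 days -> back to March 31, 2040 -> 109 left
March 2040 has 31 days -> back to February 29, 2040 -> 78 left
February 2040 has 29 days -> back to January 31, 2040 -> 49 left
January 2040 has 31 days -> back to December 31, 2039 -> 18 left
December 2039: 31 - 18 = 13 -> lands on December 13

Result: 2039-12-13


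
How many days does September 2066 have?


September 2066

30 days


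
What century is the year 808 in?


Century = (year - 1) // 100 + 1
= (808 - 1) // 100 + 1
= 807 // 100 + 1
= 8 + 1

9th century


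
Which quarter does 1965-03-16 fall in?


Month: March (month 3)
Q1: Jan-Mar, Q2: Apr-Jun, Q3: Jul-Sep, Q4: Oct-Dec

Q1


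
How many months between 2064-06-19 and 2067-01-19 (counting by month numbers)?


From June 2064 to January 2067
3 years * 12 = 36 months, minus 5 months = 31

31 months


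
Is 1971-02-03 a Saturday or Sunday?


Anchor: Jan 1, 1971. With p = 1971 - 1 = 1970: (p + p//4 - p//100 + p//400) mod 7 = (1970 + 492 - 19 + 4) mod 7 = 2447 mod 7 = 4 -> Friday (Mon=0 ... Sun=6)
Day of year: 34; offset = 33
Weekday index = (4 + 33) mod 7 = 2 -> Wednesday
Weekend days: Saturday, Sunday

No


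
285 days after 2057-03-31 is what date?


Start: 2057-03-31, add 285 days
March 31 is the last day of March 2057 -> 285 left
April 2057 has 30 days -> 255 left
May 2057 has 31 days -> 224 left
June 2057 has 30 days -> 194 left
July 2057 has 31 days -> 163 left
August 2057 has 31 days -> 132 left
September 2057 has 30 days -> 102 left
October 2057 has 31 days -> 71 left
November 2057 has 30 days -> 41 left
December 2057 has 31 days -> 10 left
January 2058: 10 <= 31 -> lands on January 10

Result: 2058-01-10


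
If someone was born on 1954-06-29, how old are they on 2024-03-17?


Birth: 1954-06-29
Reference: 2024-03-17
Year difference: 2024 - 1954 = 70
Birthday not yet reached in 2024, subtract 1

69 years old


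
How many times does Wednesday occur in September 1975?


September 1975 has 30 days
Anchor: Jan 1, 1975. With p = 1975 - 1 = 1974: (p + p//4 - p//100 + p//400) mod 7 = (1974 + 493 - 19 + 4) mod 7 = 2452 mod 7 = 2 -> Wednesday (Mon=0 ... Sun=6)
Days before September (Jan-Aug): 243; September 1 index = (2 + 243) mod 7 = 0 -> Monday
First Wednesday is September 3
Wednesdays: 3, 10, 17, 24

4 Wednesdays


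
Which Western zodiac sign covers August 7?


Date: August 7
Conventional tropical zodiac dates: Leo from July 23 onward; Virgo starts August 23
August 7 falls within the Leo range

Leo


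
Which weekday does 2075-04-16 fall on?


Date: April 16, 2075
Anchor: Jan 1, 2075. With p = 2075 - 1 = 2074: (p + p//4 - p//100 + p//400) mod 7 = (2074 + 518 - 20 + 5) mod 7 = 2577 mod 7 = 1 -> Tuesday (Mon=0 ... Sun=6)
Days before April (Jan-Mar): 90; offset = 90 + 16 - 1 = 105
Weekday index = (1 + 105) mod 7 = 1

Day of the week: Tuesday


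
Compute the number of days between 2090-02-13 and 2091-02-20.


From 2090-02-13 to 2091-02-20
2090-02-13: days before February = 31; day of year = 31 + 13 = 44
2091-02-20: days before February = 31; day of year = 31 + 20 = 51
Rest of 2090: 365 - 44 = 321
Total = 321 + 51 = 372

372 days


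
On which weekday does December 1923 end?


December 1923 has 31 days
Anchor: Jan 1, 1923. With p = 1923 - 1 = 1922: (p + p//4 - p//100 + p//400) mod 7 = (1922 + 480 - 19 + 4) mod 7 = 2387 mod 7 = 0 -> Monday (Mon=0 ... Sun=6)
Days before December (Jan-Nov): 334; December 1 index = (0 + 334) mod 7 = 5 -> Saturday
Last day offset: 31 - 1 = 30 days
Weekday index = (5 + 30) mod 7 = 0

Monday, December 31


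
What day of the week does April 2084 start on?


Target: April 1, 2084
Anchor: Jan 1, 2084. With p = 2084 - 1 = 2083: (p + p//4 - p//100 + p//400) mod 7 = (2083 + 520 - 20 + 5) mod 7 = 2588 mod 7 = 5 -> Saturday (Mon=0 ... Sun=6)
Days before April (Jan-Mar): 91 days
Weekday index = (5 + 91) mod 7 = 5

Saturday


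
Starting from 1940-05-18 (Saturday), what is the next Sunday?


Current: Saturday
Target: Sunday
Days ahead: 1

Next Sunday: 1940-05-19


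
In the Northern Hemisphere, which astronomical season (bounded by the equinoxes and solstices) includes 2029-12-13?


Date: December 13
Astronomical Autumn (approx.; exact equinox/solstice day varies by year): September 22 to December 20
December 13 falls within the Autumn window

Autumn


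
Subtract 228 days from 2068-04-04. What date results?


Start: 2068-04-04, subtract 228 days
Back 4 days from April 4 reaches March 31, 2068 -> 224 left
March 2068 has 31 days -> back to February 29, 2068 -> 193 left
February 2068 has 29 days -> back to January 31, 2068 -> 164 left
January 2068 has 31 days -> back to December 31, 2067 -> 133 left
December 2067 has 31 days -> back to November 30, 2067 -> 102 left
November 2067 has 30 days -> back to October 31, 2067 -> 72 left
October 2067 has 31 days -> back to September 30, 2067 -> 41 left
September 2067 has 30 days -> back to August 31, 2067 -> 11 left
August 2067: 31 - 11 = 20 -> lands on August 20

Result: 2067-08-20


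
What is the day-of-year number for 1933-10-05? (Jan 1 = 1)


Date: October 5, 1933
Days in months 1 through 9: 273
Plus 5 days in October

Day of year: 278


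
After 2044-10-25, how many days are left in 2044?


Day of year: 299 of 366
Remaining = 366 - 299

67 days


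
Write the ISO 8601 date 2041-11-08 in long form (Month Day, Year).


ISO 2041-11-08 parses as year=2041, month=11, day=08
Month 11 -> November

November 8, 2041


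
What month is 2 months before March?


March is month 3
3 - 2 = 1

January


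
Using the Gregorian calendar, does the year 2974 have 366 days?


Gregorian leap year rule: divisible by 4, but not by 100, unless also by 400.
2974 is not divisible by 4 -> not a leap year

No


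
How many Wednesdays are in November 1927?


November 1927 has 30 days
Anchor: Jan 1, 1927. With p = 1927 - 1 = 1926: (p + p//4 - p//100 + p//400) mod 7 = (1926 + 481 - 19 + 4) mod 7 = 2392 mod 7 = 5 -> Saturday (Mon=0 ... Sun=6)
Days before November (Jan-Oct): 304; November 1 index = (5 + 304) mod 7 = 1 -> Tuesday
First Wednesday is November 2
Wednesdays: 2, 9, 16, 23, 30

5 Wednesdays


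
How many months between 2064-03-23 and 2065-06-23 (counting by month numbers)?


From March 2064 to June 2065
1 year * 12 = 12 months, plus 3 months = 15

15 months


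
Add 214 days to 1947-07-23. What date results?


Start: 1947-07-23, add 214 days
July 1947 has 31 days: 31 - 23 = 8 days to July 31 -> 206 left
August 1947 has 31 days -> 175 left
September 1947 has 30 days -> 145 left
October 1947 has 31 days -> 114 left
November 1947 has 30 days -> 84 left
December 1947 has 31 days -> 53 left
January 1948 has 31 days -> 22 left
February 1948: 22 <= 29 -> lands on February 22

Result: 1948-02-22


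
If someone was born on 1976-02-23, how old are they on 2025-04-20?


Birth: 1976-02-23
Reference: 2025-04-20
Year difference: 2025 - 1976 = 49

49 years old


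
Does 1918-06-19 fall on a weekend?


Anchor: Jan 1, 1918. With p = 1918 - 1 = 1917: (p + p//4 - p//100 + p//400) mod 7 = (1917 + 479 - 19 + 4) mod 7 = 2381 mod 7 = 1 -> Tuesday (Mon=0 ... Sun=6)
Day of year: 170; offset = 169
Weekday index = (1 + 169) mod 7 = 2 -> Wednesday
Weekend days: Saturday, Sunday

No


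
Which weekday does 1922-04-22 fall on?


Date: April 22, 1922
Anchor: Jan 1, 1922. With p = 1922 - 1 = 1921: (p + p//4 - p//100 + p//400) mod 7 = (1921 + 480 - 19 + 4) mod 7 = 2386 mod 7 = 6 -> Sunday (Mon=0 ... Sun=6)
Days before April (Jan-Mar): 90; offset = 90 + 22 - 1 = 111
Weekday index = (6 + 111) mod 7 = 5

Day of the week: Saturday


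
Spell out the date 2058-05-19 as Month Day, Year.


ISO 2058-05-19 parses as year=2058, month=05, day=19
Month 5 -> May

May 19, 2058
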